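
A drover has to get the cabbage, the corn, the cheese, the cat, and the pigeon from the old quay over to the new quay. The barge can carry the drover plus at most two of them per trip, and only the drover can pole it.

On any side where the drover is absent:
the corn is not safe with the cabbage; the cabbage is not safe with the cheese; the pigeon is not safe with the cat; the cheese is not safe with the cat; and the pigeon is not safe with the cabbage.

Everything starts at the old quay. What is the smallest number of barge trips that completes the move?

Counting alone: the drover can take at most 2 across per trip to the new quay, so moving all 5 needs at least 3 loaded trips out, with a return between consecutive ones — at least 5 crossings.
The safety rule pushes this higher. Following every safe sequence of crossings, the most of the 5 that can be at the new quay as the barge arrives there on crossing 5 is 4 — never all 5.
So no plan with fewer than 7 crossings exists, and this one achieves 7:
1. Drover goes to the new quay with the cabbage and the cat.
2. Drover goes back to the old quay alone.
3. Drover goes to the new quay with the corn.
4. Drover goes back to the old quay with the cabbage.
5. Drover goes to the new quay with the cheese and the pigeon.
6. Drover goes back to the old quay with the cat.
7. Drover goes to the new quay with the cabbage and the cat.

7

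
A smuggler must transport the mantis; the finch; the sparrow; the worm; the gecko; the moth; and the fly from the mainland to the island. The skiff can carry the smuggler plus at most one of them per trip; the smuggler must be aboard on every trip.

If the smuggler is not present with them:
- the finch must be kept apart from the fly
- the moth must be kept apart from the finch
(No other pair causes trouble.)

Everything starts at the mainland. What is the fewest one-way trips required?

Counting alone: the smuggler can take at most 1 across per trip to the island, so moving all 7 needs at least 7 loaded trips out, with a return between consecutive ones — at least 13 crossings.
The safety rule pushes this higher. Following every safe sequence of crossings, the most of the 7 that can be at the island as the skiff arrives there on crossing 13 is 6 — never all 7.
So no plan with fewer than 15 crossings exists, and this one achieves 15:
1. Smuggler goes to the island with the finch.  [the mainland: the fly, the gecko, the mantis, the moth, the sparrow, the worm | the island: the finch]
2. Smuggler goes back to the mainland alone.  [the mainland: the fly, the gecko, the mantis, the moth, the sparrow, the worm | the island: the finch]
3. Smuggler goes to the island with the mantis.  [the mainland: the fly, the gecko, the moth, the sparrow, the worm | the island: the finch, the mantis]
4. Smuggler goes back to the mainland alone.  [the mainland: the fly, the gecko, the moth, the sparrow, the worm | the island: the finch, the mantis]
5. Smuggler goes to the island with the sparrow.  [the mainland: the fly, the gecko, the moth, the worm | the island: the finch, the mantis, the sparrow]
6. Smuggler goes back to the mainland alone.  [the mainland: the fly, the gecko, the moth, the worm | the island: the finch, the mantis, the sparrow]
7. Smuggler goes to the island with the worm.  [the mainland: the fly, the gecko, the moth | the island: the finch, the mantis, the sparrow, the worm]
8. Smuggler goes back to the mainland alone.  [the mainland: the fly, the gecko, the moth | the island: the finch, the mantis, the sparrow, the worm]
9. Smuggler goes to the island with the gecko.  [the mainland: the fly, the moth | the island: the finch, the gecko, the mantis, the sparrow, the worm]
10. Smuggler goes back to the mainland alone.  [the mainland: the fly, the moth | the island: the finch, the gecko, the mantis, the sparrow, the worm]
11. Smuggler goes to the island with the moth.  [the mainland: the fly | the island: the finch, the gecko, the mantis, the moth, the sparrow, the worm]
12. Smuggler goes back to the mainland with the finch.  [the mainland: the finch, the fly | the island: the gecko, the mantis, the moth, the sparrow, the worm]
13. Smuggler goes to the island with the fly.  [the mainland: the finch | the island: the fly, the gecko, the mantis, the moth, the sparrow, the worm]
14. Smuggler goes back to the mainland alone.  [the mainland: the finch | the island: the fly, the gecko, the mantis, the moth, the sparrow, the worm]
15. Smuggler goes to the island with the finch.  [the mainland: — | the island: the finch, the fly, the gecko, the mantis, the moth, the sparrow, the worm]

15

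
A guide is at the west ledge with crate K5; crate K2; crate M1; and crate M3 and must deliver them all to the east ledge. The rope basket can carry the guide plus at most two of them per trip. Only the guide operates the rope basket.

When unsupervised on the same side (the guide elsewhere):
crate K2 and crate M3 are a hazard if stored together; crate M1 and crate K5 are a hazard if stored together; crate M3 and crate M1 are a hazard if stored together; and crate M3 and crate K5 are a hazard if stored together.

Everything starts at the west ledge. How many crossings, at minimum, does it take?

Counting alone: the guide can take at most 2 across per trip to the east ledge, so moving all 4 needs at least 2 loaded trips out, with a return between consecutive ones — at least 3 crossings.
The safety rule pushes this higher. Following every safe sequence of crossings, the most of the 4 that can be at the east ledge as the rope basket arrives there on crossing 3 is 3 — never all 4.
So no plan with fewer than 5 crossings exists, and this one achieves 5:
1. Guide goes to the east ledge with crate K5 and crate M3.  [the west ledge: crate K2, crate M1 | the east ledge: crate K5, crate M3]
2. Guide goes back to the west ledge with crate K5.  [the west ledge: crate K2, crate K5, crate M1 | the east ledge: crate M3]
3. Guide goes to the east ledge with crate K2 and crate K5.  [the west ledge: crate M1 | the east ledge: crate K2, crate K5, crate M3]
4. Guide goes back to the west ledge with crate M3.  [the west ledge: crate M1, crate M3 | the east ledge: crate K2, crate K5]
5. Guide goes to the east ledge with crate M1 and crate M3.  [the west ledge: — | the east ledge: crate K2, crate K5, crate M1, crate M3]

5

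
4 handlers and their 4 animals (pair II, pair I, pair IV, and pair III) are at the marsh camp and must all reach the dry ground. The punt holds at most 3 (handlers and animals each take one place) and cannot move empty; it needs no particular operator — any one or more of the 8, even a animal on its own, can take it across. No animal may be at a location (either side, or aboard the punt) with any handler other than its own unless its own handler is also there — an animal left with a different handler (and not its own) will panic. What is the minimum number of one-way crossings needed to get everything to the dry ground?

9

Counting alone: each trip to the dry ground takes at most 3 across and each return brings at least 1 back, so after t trips out (and t−1 returns) at most 3t − (t−1) of the 8 are across; that first reaches 8 at t = 4, so at least 7 crossings are needed.
The safety rule pushes this higher. Following every safe sequence of crossings, the most of the 8 that can be at the dry ground as the punt arrives there on crossing 7 is 7 — never all 8.
So no plan with fewer than 9 crossings exists, and this one achieves 9:
1. animal II and handler II cross → the dry ground.
2. handler II crosses ← the marsh camp.
3. animal I, handler I, and handler II cross → the dry ground.
4. animal II and handler II cross ← the marsh camp.
5. handler II, handler III, and handler IV cross → the dry ground.
6. animal I crosses ← the marsh camp.
7. animal I and animal II cross → the dry ground.
8. animal II crosses ← the marsh camp.
9. animal II, animal III, and animal IV cross → the dry ground.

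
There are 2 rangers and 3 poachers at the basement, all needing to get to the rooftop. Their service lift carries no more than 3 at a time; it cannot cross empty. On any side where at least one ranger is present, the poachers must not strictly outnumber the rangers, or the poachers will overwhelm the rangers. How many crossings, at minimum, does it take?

The poachers already outnumber the rangers at the basement before anyone moves, so the starting position itself is disallowed.

impossible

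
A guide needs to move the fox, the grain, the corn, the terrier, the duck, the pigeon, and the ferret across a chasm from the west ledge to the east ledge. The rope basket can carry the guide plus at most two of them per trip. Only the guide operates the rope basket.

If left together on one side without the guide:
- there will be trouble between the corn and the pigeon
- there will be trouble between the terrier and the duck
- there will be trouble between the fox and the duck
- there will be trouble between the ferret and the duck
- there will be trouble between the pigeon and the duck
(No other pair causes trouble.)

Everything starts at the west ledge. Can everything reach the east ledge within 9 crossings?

Yes

Yes — this plan uses 9 crossings (≤ 9):
1. Guide goes to the east ledge with the corn and the duck.
2. Guide goes back to the west ledge alone.
3. Guide goes to the east ledge with the grain.
4. Guide goes back to the west ledge alone.
5. Guide goes to the east ledge with the fox and the terrier.
6. Guide goes back to the west ledge with the duck.
7. Guide goes to the east ledge with the duck and the ferret.
8. Guide goes back to the west ledge with the duck.
9. Guide goes to the east ledge with the duck and the pigeon.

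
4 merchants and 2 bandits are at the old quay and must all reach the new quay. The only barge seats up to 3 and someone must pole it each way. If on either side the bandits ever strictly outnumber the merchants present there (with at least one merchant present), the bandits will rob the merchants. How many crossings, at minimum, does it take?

Counting alone: each trip to the new quay takes at most 3 across and each return brings at least 1 back, so after t trips out (and t−1 returns) at most 3t − (t−1) of the 6 are across; that first reaches 6 at t = 3, so at least 5 crossings are needed.
The plan below uses exactly 5 crossings, so it is optimal:
1. 2 bandits → the new quay.  (the old quay: 4M 0B; the new quay: 0M 2B)
2. 1 bandit ← the old quay.  (the old quay: 4M 1B; the new quay: 0M 1B)
3. 2 merchants and 1 bandit → the new quay.  (the old quay: 2M 0B; the new quay: 2M 2B)
4. 1 bandit ← the old quay.  (the old quay: 2M 1B; the new quay: 2M 1B)
5. 2 merchants and 1 bandit → the new quay.  (the old quay: 0M 0B; the new quay: 4M 2B)

5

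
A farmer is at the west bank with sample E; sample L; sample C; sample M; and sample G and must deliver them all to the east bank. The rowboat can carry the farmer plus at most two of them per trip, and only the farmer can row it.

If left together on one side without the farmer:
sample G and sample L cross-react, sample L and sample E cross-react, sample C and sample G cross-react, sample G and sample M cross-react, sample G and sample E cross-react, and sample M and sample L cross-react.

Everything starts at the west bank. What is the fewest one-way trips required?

Counting alone: the farmer can take at most 2 across per trip to the east bank, so moving all 5 needs at least 3 loaded trips out, with a return between consecutive ones — at least 5 crossings.
The safety rule pushes this higher. Following every safe sequence of crossings, the most of the 5 that can be at the east bank as the rowboat arrives there on crossing 5 is 4 — never all 5.
So no plan with fewer than 7 crossings exists, and this one achieves 7:
1. Farmer goes to the east bank with sample G and sample L.  [the west bank: sample C, sample E, sample M | the east bank: sample G, sample L]
2. Farmer goes back to the west bank with sample L.  [the west bank: sample C, sample E, sample L, sample M | the east bank: sample G]
3. Farmer goes to the east bank with sample E and sample M.  [the west bank: sample C, sample L | the east bank: sample E, sample G, sample M]
4. Farmer goes back to the west bank with sample G.  [the west bank: sample C, sample G, sample L | the east bank: sample E, sample M]
5. Farmer goes to the east bank with sample C and sample L.  [the west bank: sample G | the east bank: sample C, sample E, sample L, sample M]
6. Farmer goes back to the west bank with sample L.  [the west bank: sample G, sample L | the east bank: sample C, sample E, sample M]
7. Farmer goes to the east bank with sample G and sample L.  [the west bank: — | the east bank: sample C, sample E, sample G, sample L, sample M]

7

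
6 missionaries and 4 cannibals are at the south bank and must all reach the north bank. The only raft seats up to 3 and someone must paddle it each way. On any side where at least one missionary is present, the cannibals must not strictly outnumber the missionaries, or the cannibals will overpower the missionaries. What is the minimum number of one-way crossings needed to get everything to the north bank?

Counting alone: each trip to the north bank takes at most 3 across and each return brings at least 1 back, so after t trips out (and t−1 returns) at most 3t − (t−1) of the 10 are across; that first reaches 10 at t = 5, so at least 9 crossings are needed.
The plan below uses exactly 9 crossings, so it is optimal:
1. 2 cannibals → the north bank.  (the south bank: 6M 2C; the north bank: 0M 2C)
2. 1 cannibal ← the south bank.  (the south bank: 6M 3C; the north bank: 0M 1C)
3. 3 cannibals → the north bank.  (the south bank: 6M 0C; the north bank: 0M 4C)
4. 1 cannibal ← the south bank.  (the south bank: 6M 1C; the north bank: 0M 3C)
5. 3 missionaries → the north bank.  (the south bank: 3M 1C; the north bank: 3M 3C)
6. 1 cannibal ← the south bank.  (the south bank: 3M 2C; the north bank: 3M 2C)
7. 1 missionary and 2 cannibals → the north bank.  (the south bank: 2M 0C; the north bank: 4M 4C)
8. 1 cannibal ← the south bank.  (the south bank: 2M 1C; the north bank: 4M 3C)
9. 2 missionaries and 1 cannibal → the north bank.  (the south bank: 0M 0C; the north bank: 6M 4C)

9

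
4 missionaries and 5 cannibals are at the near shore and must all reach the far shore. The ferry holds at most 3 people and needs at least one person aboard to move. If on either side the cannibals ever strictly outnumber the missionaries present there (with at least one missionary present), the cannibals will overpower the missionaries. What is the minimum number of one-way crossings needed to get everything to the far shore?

impossible

The cannibals already outnumber the missionaries at the near shore before anyone moves, so the starting position itself is disallowed.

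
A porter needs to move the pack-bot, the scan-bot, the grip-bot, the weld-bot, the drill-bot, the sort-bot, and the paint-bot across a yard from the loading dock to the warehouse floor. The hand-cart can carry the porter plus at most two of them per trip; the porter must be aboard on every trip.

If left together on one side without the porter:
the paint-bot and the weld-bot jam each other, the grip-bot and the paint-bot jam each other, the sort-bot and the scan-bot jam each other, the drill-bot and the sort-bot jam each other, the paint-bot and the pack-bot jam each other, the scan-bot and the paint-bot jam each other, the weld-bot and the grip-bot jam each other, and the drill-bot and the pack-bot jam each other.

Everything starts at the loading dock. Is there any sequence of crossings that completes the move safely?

No

Whatever the first load, the items left behind include a forbidden pair without the porter. No opening move is safe, so no plan exists.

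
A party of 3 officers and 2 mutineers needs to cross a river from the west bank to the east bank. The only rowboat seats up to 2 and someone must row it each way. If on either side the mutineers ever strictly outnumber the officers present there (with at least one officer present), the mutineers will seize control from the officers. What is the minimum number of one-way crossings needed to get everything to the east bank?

Counting alone: each trip to the east bank takes at most 2 across and each return brings at least 1 back, so after t trips out (and t−1 returns) at most 2t − (t−1) of the 5 are across; that first reaches 5 at t = 4, so at least 7 crossings are needed.
The plan below uses exactly 7 crossings, so it is optimal:
1. 2 mutineers → the east bank.  (the west bank: 3O 0M; the east bank: 0O 2M)
2. 1 mutineer ← the west bank.  (the west bank: 3O 1M; the east bank: 0O 1M)
3. 2 officers → the east bank.  (the west bank: 1O 1M; the east bank: 2O 1M)
4. 1 officer ← the west bank.  (the west bank: 2O 1M; the east bank: 1O 1M)
5. 1 officer and 1 mutineer → the east bank.  (the west bank: 1O 0M; the east bank: 2O 2M)
6. 1 mutineer ← the west bank.  (the west bank: 1O 1M; the east bank: 2O 1M)
7. 1 officer and 1 mutineer → the east bank.  (the west bank: 0O 0M; the east bank: 3O 2M)

7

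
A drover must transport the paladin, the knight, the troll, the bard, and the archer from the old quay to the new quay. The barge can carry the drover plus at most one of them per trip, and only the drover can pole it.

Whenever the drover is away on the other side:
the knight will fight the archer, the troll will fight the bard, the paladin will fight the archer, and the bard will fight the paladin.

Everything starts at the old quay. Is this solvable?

No

Whatever the first load, the items left behind include a forbidden pair without the drover. No opening move is safe, so no plan exists.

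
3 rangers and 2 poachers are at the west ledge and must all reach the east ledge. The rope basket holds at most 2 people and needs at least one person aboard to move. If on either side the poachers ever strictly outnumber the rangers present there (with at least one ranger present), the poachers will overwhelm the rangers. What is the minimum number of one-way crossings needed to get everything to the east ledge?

7

Counting alone: each trip to the east ledge takes at most 2 across and each return brings at least 1 back, so after t trips out (and t−1 returns) at most 2t − (t−1) of the 5 are across; that first reaches 5 at t = 4, so at least 7 crossings are needed.
The plan below uses exactly 7 crossings, so it is optimal:
1. 2 poachers → the east ledge.  (the west ledge: 3R 0P; the east ledge: 0R 2P)
2. 1 poacher ← the west ledge.  (the west ledge: 3R 1P; the east ledge: 0R 1P)
3. 2 rangers → the east ledge.  (the west ledge: 1R 1P; the east ledge: 2R 1P)
4. 1 ranger ← the west ledge.  (the west ledge: 2R 1P; the east ledge: 1R 1P)
5. 1 ranger and 1 poacher → the east ledge.  (the west ledge: 1R 0P; the east ledge: 2R 2P)
6. 1 poacher ← the west ledge.  (the west ledge: 1R 1P; the east ledge: 2R 1P)
7. 1 ranger and 1 poacher → the east ledge.  (the west ledge: 0R 0P; the east ledge: 3R 2P)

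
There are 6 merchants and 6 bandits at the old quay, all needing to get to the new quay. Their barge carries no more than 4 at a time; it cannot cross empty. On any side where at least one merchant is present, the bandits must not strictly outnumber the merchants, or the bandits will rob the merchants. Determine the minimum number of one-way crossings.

9

Counting alone: each trip to the new quay takes at most 4 across and each return brings at least 1 back, so after t trips out (and t−1 returns) at most 4t − (t−1) of the 12 are across; that first reaches 12 at t = 4, so at least 7 crossings are needed.
The safety rule pushes this higher. Following every safe sequence of crossings, the most of the 12 that can be at the new quay as the barge arrives there on crossing 7 is 11 — never all 12.
So no plan with fewer than 9 crossings exists, and this one achieves 9:
1. 2 bandits → the new quay.  (the old quay: 6M 4B; the new quay: 0M 2B)
2. 1 bandit ← the old quay.  (the old quay: 6M 5B; the new quay: 0M 1B)
3. 4 bandits → the new quay.  (the old quay: 6M 1B; the new quay: 0M 5B)
4. 1 bandit ← the old quay.  (the old quay: 6M 2B; the new quay: 0M 4B)
5. 4 merchants → the new quay.  (the old quay: 2M 2B; the new quay: 4M 4B)
6. 1 merchant and 1 bandit ← the old quay.  (the old quay: 3M 3B; the new quay: 3M 3B)
7. 2 merchants and 2 bandits → the new quay.  (the old quay: 1M 1B; the new quay: 5M 5B)
8. 1 merchant and 1 bandit ← the old quay.  (the old quay: 2M 2B; the new quay: 4M 4B)
9. 2 merchants and 2 bandits → the new quay.  (the old quay: 0M 0B; the new quay: 6M 6B)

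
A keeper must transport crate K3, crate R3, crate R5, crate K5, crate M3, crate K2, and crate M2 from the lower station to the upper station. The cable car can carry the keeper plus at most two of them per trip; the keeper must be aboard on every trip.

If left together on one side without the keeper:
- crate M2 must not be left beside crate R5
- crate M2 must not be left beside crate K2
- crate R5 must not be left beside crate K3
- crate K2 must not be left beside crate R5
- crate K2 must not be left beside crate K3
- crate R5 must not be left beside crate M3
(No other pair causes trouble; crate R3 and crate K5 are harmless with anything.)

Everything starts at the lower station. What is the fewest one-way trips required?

11

Counting alone: the keeper can take at most 2 across per trip to the upper station, so moving all 7 needs at least 4 loaded trips out, with a return between consecutive ones — at least 7 crossings.
The safety rule pushes this higher. Following every safe sequence of crossings, the most of the 7 that can be at the upper station as the cable car arrives there on crossings 7, 9 is 5, 6 respectively — never all 7.
So no plan with fewer than 11 crossings exists, and this one achieves 11:
1. Keeper goes to the upper station with crate K2 and crate R5.  [the lower station: crate K3, crate K5, crate M2, crate M3, crate R3 | the upper station: crate K2, crate R5]
2. Keeper goes back to the lower station with crate R5.  [the lower station: crate K3, crate K5, crate M2, crate M3, crate R3, crate R5 | the upper station: crate K2]
3. Keeper goes to the upper station with crate R3 and crate R5.  [the lower station: crate K3, crate K5, crate M2, crate M3 | the upper station: crate K2, crate R3, crate R5]
4. Keeper goes back to the lower station with crate R5.  [the lower station: crate K3, crate K5, crate M2, crate M3, crate R5 | the upper station: crate K2, crate R3]
5. Keeper goes to the upper station with crate K5 and crate R5.  [the lower station: crate K3, crate M2, crate M3 | the upper station: crate K2, crate K5, crate R3, crate R5]
6. Keeper goes back to the lower station with crate R5.  [the lower station: crate K3, crate M2, crate M3, crate R5 | the upper station: crate K2, crate K5, crate R3]
7. Keeper goes to the upper station with crate M3 and crate R5.  [the lower station: crate K3, crate M2 | the upper station: crate K2, crate K5, crate M3, crate R3, crate R5]
8. Keeper goes back to the lower station with crate R5.  [the lower station: crate K3, crate M2, crate R5 | the upper station: crate K2, crate K5, crate M3, crate R3]
9. Keeper goes to the upper station with crate K3 and crate M2.  [the lower station: crate R5 | the upper station: crate K2, crate K3, crate K5, crate M2, crate M3, crate R3]
10. Keeper goes back to the lower station with crate K2.  [the lower station: crate K2, crate R5 | the upper station: crate K3, crate K5, crate M2, crate M3, crate R3]
11. Keeper goes to the upper station with crate K2 and crate R5.  [the lower station: — | the upper station: crate K2, crate K3, crate K5, crate M2, crate M3, crate R3, crate R5]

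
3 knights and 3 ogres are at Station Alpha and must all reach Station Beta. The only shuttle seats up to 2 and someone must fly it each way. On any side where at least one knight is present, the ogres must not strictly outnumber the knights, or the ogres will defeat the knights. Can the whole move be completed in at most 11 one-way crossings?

Yes — this plan uses 11 crossings (≤ 11):
1. 2 ogres → Station Beta.  (Station Alpha: 3K 1O; Station Beta: 0K 2O)
2. 1 ogre ← Station Alpha.  (Station Alpha: 3K 2O; Station Beta: 0K 1O)
3. 2 ogres → Station Beta.  (Station Alpha: 3K 0O; Station Beta: 0K 3O)
4. 1 ogre ← Station Alpha.  (Station Alpha: 3K 1O; Station Beta: 0K 2O)
5. 2 knights → Station Beta.  (Station Alpha: 1K 1O; Station Beta: 2K 2O)
6. 1 knight and 1 ogre ← Station Alpha.  (Station Alpha: 2K 2O; Station Beta: 1K 1O)
7. 2 knights → Station Beta.  (Station Alpha: 0K 2O; Station Beta: 3K 1O)
8. 1 ogre ← Station Alpha.  (Station Alpha: 0K 3O; Station Beta: 3K 0O)
9. 2 ogres → Station Beta.  (Station Alpha: 0K 1O; Station Beta: 3K 2O)
10. 1 ogre ← Station Alpha.  (Station Alpha: 0K 2O; Station Beta: 3K 1O)
11. 2 ogres → Station Beta.  (Station Alpha: 0K 0O; Station Beta: 3K 3O)

Yes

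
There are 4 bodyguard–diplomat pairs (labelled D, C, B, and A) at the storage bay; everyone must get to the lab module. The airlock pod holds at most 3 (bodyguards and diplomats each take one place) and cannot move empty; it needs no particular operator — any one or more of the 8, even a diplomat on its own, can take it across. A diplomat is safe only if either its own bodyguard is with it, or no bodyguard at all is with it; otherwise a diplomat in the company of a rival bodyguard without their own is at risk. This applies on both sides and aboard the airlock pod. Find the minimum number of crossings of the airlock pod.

Counting alone: each trip to the lab module takes at most 3 across and each return brings at least 1 back, so after t trips out (and t−1 returns) at most 3t − (t−1) of the 8 are across; that first reaches 8 at t = 4, so at least 7 crossings are needed.
The safety rule pushes this higher. Following every safe sequence of crossings, the most of the 8 that can be at the lab module as the airlock pod arrives there on crossing 7 is 7 — never all 8.
So no plan with fewer than 9 crossings exists, and this one achieves 9:
1. bodyguard D and diplomat D cross → the lab module.
2. bodyguard D crosses ← the storage bay.
3. bodyguard C, bodyguard D, and diplomat C cross → the lab module.
4. bodyguard D and diplomat D cross ← the storage bay.
5. bodyguard A, bodyguard B, and bodyguard D cross → the lab module.
6. diplomat C crosses ← the storage bay.
7. diplomat C and diplomat D cross → the lab module.
8. diplomat D crosses ← the storage bay.
9. diplomat A, diplomat B, and diplomat D cross → the lab module.

9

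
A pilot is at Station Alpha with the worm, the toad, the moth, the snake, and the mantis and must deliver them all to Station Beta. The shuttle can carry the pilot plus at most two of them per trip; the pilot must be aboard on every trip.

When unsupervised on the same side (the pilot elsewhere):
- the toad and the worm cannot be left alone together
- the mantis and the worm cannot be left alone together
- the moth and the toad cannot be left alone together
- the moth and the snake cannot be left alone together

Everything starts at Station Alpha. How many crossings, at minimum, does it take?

Counting alone: the pilot can take at most 2 across per trip to Station Beta, so moving all 5 needs at least 3 loaded trips out, with a return between consecutive ones — at least 5 crossings.
The safety rule pushes this higher. Following every safe sequence of crossings, the most of the 5 that can be at Station Beta as the shuttle arrives there on crossing 5 is 4 — never all 5.
So no plan with fewer than 7 crossings exists, and this one achieves 7:
1. Pilot goes to Station Beta with the moth and the worm.  [Station Alpha: the mantis, the snake, the toad | Station Beta: the moth, the worm]
2. Pilot goes back to Station Alpha alone.  [Station Alpha: the mantis, the snake, the toad | Station Beta: the moth, the worm]
3. Pilot goes to Station Beta with the toad.  [Station Alpha: the mantis, the snake | Station Beta: the moth, the toad, the worm]
4. Pilot goes back to Station Alpha with the moth and the worm.  [Station Alpha: the mantis, the moth, the snake, the worm | Station Beta: the toad]
5. Pilot goes to Station Beta with the mantis and the snake.  [Station Alpha: the moth, the worm | Station Beta: the mantis, the snake, the toad]
6. Pilot goes back to Station Alpha alone.  [Station Alpha: the moth, the worm | Station Beta: the mantis, the snake, the toad]
7. Pilot goes to Station Beta with the moth and the worm.  [Station Alpha: — | Station Beta: the mantis, the moth, the snake, the toad, the worm]

7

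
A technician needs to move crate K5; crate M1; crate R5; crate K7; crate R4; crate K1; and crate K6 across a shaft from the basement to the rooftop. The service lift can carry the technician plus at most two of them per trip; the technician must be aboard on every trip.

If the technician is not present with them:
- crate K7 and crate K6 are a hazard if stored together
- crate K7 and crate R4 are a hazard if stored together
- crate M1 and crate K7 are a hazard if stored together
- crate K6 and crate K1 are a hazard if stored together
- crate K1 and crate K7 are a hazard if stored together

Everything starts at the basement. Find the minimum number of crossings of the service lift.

11

Counting alone: the technician can take at most 2 across per trip to the rooftop, so moving all 7 needs at least 4 loaded trips out, with a return between consecutive ones — at least 7 crossings.
The safety rule pushes this higher. Following every safe sequence of crossings, the most of the 7 that can be at the rooftop as the service lift arrives there on crossings 7, 9 is 5, 6 respectively — never all 7.
So no plan with fewer than 11 crossings exists, and this one achieves 11:
1. Technician goes to the rooftop with crate K1 and crate K7.  [the basement: crate K5, crate K6, crate M1, crate R4, crate R5 | the rooftop: crate K1, crate K7]
2. Technician goes back to the basement with crate K7.  [the basement: crate K5, crate K6, crate K7, crate M1, crate R4, crate R5 | the rooftop: crate K1]
3. Technician goes to the rooftop with crate K5 and crate K7.  [the basement: crate K6, crate M1, crate R4, crate R5 | the rooftop: crate K1, crate K5, crate K7]
4. Technician goes back to the basement with crate K7.  [the basement: crate K6, crate K7, crate M1, crate R4, crate R5 | the rooftop: crate K1, crate K5]
5. Technician goes to the rooftop with crate K7 and crate M1.  [the basement: crate K6, crate R4, crate R5 | the rooftop: crate K1, crate K5, crate K7, crate M1]
6. Technician goes back to the basement with crate K7.  [the basement: crate K6, crate K7, crate R4, crate R5 | the rooftop: crate K1, crate K5, crate M1]
7. Technician goes to the rooftop with crate K7 and crate R5.  [the basement: crate K6, crate R4 | the rooftop: crate K1, crate K5, crate K7, crate M1, crate R5]
8. Technician goes back to the basement with crate K7.  [the basement: crate K6, crate K7, crate R4 | the rooftop: crate K1, crate K5, crate M1, crate R5]
9. Technician goes to the rooftop with crate K7 and crate R4.  [the basement: crate K6 | the rooftop: crate K1, crate K5, crate K7, crate M1, crate R4, crate R5]
10. Technician goes back to the basement with crate K7.  [the basement: crate K6, crate K7 | the rooftop: crate K1, crate K5, crate M1, crate R4, crate R5]
11. Technician goes to the rooftop with crate K6 and crate K7.  [the basement: — | the rooftop: crate K1, crate K5, crate K6, crate K7, crate M1, crate R4, crate R5]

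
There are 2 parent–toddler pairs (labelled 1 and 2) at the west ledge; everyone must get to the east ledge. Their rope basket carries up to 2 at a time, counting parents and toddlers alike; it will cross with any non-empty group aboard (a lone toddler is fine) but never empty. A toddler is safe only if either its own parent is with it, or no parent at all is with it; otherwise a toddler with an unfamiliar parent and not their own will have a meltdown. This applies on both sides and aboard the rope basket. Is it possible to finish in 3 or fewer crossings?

No

Counting alone: each trip to the east ledge takes at most 2 across and each return brings at least 1 back, so after t trips out (and t−1 returns) at most 2t − (t−1) of the 4 are across; that first reaches 4 at t = 3, so at least 5 crossings are needed.
Since 3 < 5, 3 crossings cannot be enough. (The shortest complete plan in fact takes 5:)
1. parent 1 and toddler 1 cross → the east ledge.
2. parent 1 crosses ← the west ledge.
3. parent 1 and parent 2 cross → the east ledge.
4. parent 2 crosses ← the west ledge.
5. parent 2 and toddler 2 cross → the east ledge.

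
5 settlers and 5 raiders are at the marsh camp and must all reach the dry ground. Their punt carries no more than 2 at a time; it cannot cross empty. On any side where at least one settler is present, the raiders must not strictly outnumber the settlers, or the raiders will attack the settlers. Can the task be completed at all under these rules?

No

Following every safe sequence of crossings from the start, the most of the 10 that can be at the dry ground as the punt arrives there on crossings 1, 3, 5, 7 is 2, 3, 4, 5 respectively; the best ever achieved is 5 of 10.
From crossing 9 on, no configuration arises that was not already reachable earlier: only 13 distinct safe configurations (who is on which side, and where the punt is) can ever be reached, none of them has everyone across, and every continuation just revisits them. They are: 0 settlers + 0 raiders across (punt back at the start); 0 settlers + 1 raider across (punt there); 0 settlers + 1 raider across (punt back at the start); 0 settlers + 2 raiders across (punt there); 0 settlers + 2 raiders across (punt back at the start); 0 settlers + 3 raiders across (punt there); 0 settlers + 3 raiders across (punt back at the start); 0 settlers + 4 raiders across (punt there); 0 settlers + 4 raiders across (punt back at the start); 0 settlers + 5 raiders across (punt there); 1 settler + 1 raider across (punt there); 1 settler + 1 raider across (punt back at the start); 2 settlers + 2 raiders across (punt there). So no valid plan exists.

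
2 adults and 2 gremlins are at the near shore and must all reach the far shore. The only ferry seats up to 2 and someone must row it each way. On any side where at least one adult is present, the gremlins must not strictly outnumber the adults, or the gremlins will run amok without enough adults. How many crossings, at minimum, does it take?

5

Counting alone: each trip to the far shore takes at most 2 across and each return brings at least 1 back, so after t trips out (and t−1 returns) at most 2t − (t−1) of the 4 are across; that first reaches 4 at t = 3, so at least 5 crossings are needed.
The plan below uses exactly 5 crossings, so it is optimal:
1. 2 gremlins → the far shore.  (the near shore: 2A 0G; the far shore: 0A 2G)
2. 1 gremlin ← the near shore.  (the near shore: 2A 1G; the far shore: 0A 1G)
3. 2 adults → the far shore.  (the near shore: 0A 1G; the far shore: 2A 1G)
4. 1 gremlin ← the near shore.  (the near shore: 0A 2G; the far shore: 2A 0G)
5. 2 gremlins → the far shore.  (the near shore: 0A 0G; the far shore: 2A 2G)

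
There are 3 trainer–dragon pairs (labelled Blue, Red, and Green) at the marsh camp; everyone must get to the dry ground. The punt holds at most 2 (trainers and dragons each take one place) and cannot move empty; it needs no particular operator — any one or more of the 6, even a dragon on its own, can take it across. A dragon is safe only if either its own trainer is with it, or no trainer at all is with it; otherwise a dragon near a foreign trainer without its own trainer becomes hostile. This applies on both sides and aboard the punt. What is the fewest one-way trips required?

Counting alone: each trip to the dry ground takes at most 2 across and each return brings at least 1 back, so after t trips out (and t−1 returns) at most 2t − (t−1) of the 6 are across; that first reaches 6 at t = 5, so at least 9 crossings are needed.
The safety rule pushes this higher. Following every safe sequence of crossings, the most of the 6 that can be at the dry ground as the punt arrives there on crossing 9 is 5 — never all 6.
So no plan with fewer than 11 crossings exists, and this one achieves 11:
1. dragon Blue and trainer Blue cross → the dry ground.
2. trainer Blue crosses ← the marsh camp.
3. dragon Green and dragon Red cross → the dry ground.
4. dragon Blue crosses ← the marsh camp.
5. trainer Green and trainer Red cross → the dry ground.
6. dragon Red and trainer Red cross ← the marsh camp.
7. trainer Blue and trainer Red cross → the dry ground.
8. dragon Green crosses ← the marsh camp.
9. dragon Blue and dragon Red cross → the dry ground.
10. trainer Green crosses ← the marsh camp.
11. dragon Green and trainer Green cross → the dry ground.

11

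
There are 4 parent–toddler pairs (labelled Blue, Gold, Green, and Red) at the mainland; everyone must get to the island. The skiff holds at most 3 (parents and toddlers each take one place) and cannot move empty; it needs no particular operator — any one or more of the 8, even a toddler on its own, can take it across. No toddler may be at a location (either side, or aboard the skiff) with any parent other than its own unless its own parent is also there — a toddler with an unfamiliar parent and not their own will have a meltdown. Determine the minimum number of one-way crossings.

9

Counting alone: each trip to the island takes at most 3 across and each return brings at least 1 back, so after t trips out (and t−1 returns) at most 3t − (t−1) of the 8 are across; that first reaches 8 at t = 4, so at least 7 crossings are needed.
The safety rule pushes this higher. Following every safe sequence of crossings, the most of the 8 that can be at the island as the skiff arrives there on crossing 7 is 7 — never all 8.
So no plan with fewer than 9 crossings exists, and this one achieves 9:
1. parent Blue and toddler Blue cross → the island.
2. parent Blue crosses ← the mainland.
3. parent Blue, parent Gold, and toddler Gold cross → the island.
4. parent Blue and toddler Blue cross ← the mainland.
5. parent Blue, parent Green, and parent Red cross → the island.
6. toddler Gold crosses ← the mainland.
7. toddler Blue and toddler Gold cross → the island.
8. toddler Blue crosses ← the mainland.
9. toddler Blue, toddler Green, and toddler Red cross → the island.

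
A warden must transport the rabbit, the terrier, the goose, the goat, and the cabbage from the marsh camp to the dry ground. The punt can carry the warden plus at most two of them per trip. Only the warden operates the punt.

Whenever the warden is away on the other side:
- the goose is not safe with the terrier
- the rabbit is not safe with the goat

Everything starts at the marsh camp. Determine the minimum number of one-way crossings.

Counting alone: the warden can take at most 2 across per trip to the dry ground, so moving all 5 needs at least 3 loaded trips out, with a return between consecutive ones — at least 5 crossings.
The plan below uses exactly 5 crossings, so it is optimal:
1. Warden goes to the dry ground with the rabbit and the terrier.  [the marsh camp: the cabbage, the goat, the goose | the dry ground: the rabbit, the terrier]
2. Warden goes back to the marsh camp alone.  [the marsh camp: the cabbage, the goat, the goose | the dry ground: the rabbit, the terrier]
3. Warden goes to the dry ground with the cabbage.  [the marsh camp: the goat, the goose | the dry ground: the cabbage, the rabbit, the terrier]
4. Warden goes back to the marsh camp alone.  [the marsh camp: the goat, the goose | the dry ground: the cabbage, the rabbit, the terrier]
5. Warden goes to the dry ground with the goat and the goose.  [the marsh camp: — | the dry ground: the cabbage, the goat, the goose, the rabbit, the terrier]

5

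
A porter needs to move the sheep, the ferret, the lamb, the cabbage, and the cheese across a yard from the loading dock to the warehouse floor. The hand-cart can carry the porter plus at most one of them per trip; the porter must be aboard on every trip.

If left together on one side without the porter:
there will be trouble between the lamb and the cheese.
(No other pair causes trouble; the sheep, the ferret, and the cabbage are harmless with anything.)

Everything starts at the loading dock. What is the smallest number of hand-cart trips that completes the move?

Counting alone: the porter can take at most 1 across per trip to the warehouse floor, so moving all 5 needs at least 5 loaded trips out, with a return between consecutive ones — at least 9 crossings.
The plan below uses exactly 9 crossings, so it is optimal:
1. Porter goes to the warehouse floor with the lamb.
2. Porter goes back to the loading dock alone.
3. Porter goes to the warehouse floor with the sheep.
4. Porter goes back to the loading dock alone.
5. Porter goes to the warehouse floor with the ferret.
6. Porter goes back to the loading dock alone.
7. Porter goes to the warehouse floor with the cabbage.
8. Porter goes back to the loading dock alone.
9. Porter goes to the warehouse floor with the cheese.

9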